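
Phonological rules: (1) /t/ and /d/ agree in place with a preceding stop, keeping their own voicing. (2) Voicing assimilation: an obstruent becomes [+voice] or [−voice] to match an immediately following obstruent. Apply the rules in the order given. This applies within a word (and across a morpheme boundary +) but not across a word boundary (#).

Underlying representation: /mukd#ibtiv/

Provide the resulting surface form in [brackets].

[mugg#ippiv]

Rule 1: /d/ after /k/ (velar) → [g]
Rule 1: /t/ after /b/ (labial) → [p]
After rule 1: mukg#ibpiv
Rule 2: /k/ before /g/ (voiced) → [g]
Rule 2: /b/ before /p/ (voiceless) → [p]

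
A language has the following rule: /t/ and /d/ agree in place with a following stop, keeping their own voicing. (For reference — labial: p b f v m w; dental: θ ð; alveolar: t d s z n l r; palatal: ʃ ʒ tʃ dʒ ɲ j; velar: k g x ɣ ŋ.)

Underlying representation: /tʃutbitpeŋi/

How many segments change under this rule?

2

/t/ before /b/ (labial) → [p]
/t/ before /p/ (labial) → [p]
2 segments change.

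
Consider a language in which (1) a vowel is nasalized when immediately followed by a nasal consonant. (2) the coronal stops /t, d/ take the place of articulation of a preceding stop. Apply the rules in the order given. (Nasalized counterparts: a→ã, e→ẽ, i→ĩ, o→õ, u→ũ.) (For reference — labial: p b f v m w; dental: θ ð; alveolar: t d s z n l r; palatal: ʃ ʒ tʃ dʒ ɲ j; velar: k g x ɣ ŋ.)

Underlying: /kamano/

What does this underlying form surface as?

Rule 1: /a/ before nasal /m/ → [ã]
Rule 1: /a/ before nasal /n/ → [ã]
After rule 1: kãmãno
Rule 2: no segment meets the rule's conditions; no change.

[kãmãno]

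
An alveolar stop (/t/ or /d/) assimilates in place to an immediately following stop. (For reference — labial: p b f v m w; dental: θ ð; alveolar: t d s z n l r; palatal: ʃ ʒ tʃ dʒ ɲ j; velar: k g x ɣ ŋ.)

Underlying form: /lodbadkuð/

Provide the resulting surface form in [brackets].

[lobbagkuð]

/d/ before /b/ (labial) → [b]
/d/ before /k/ (velar) → [g]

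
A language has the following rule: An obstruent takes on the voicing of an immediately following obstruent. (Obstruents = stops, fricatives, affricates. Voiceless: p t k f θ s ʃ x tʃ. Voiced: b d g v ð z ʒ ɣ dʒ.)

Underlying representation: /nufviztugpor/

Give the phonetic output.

[nuvvistukpor]

/f/ before /v/ (voiced) → [v]
/z/ before /t/ (voiceless) → [s]
/g/ before /p/ (voiceless) → [k]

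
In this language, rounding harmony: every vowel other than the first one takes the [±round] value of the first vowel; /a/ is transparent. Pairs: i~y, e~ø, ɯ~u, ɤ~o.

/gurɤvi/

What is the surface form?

[gurovy]

/ɤ/ harmonizes with /u/ ([+round]) → [o]
/i/ harmonizes with /u/ ([+round]) → [y]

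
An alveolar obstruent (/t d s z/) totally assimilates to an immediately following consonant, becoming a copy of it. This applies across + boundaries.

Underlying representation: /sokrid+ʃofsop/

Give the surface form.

[sokriʃ+ʃofsop]

/d/ before /ʃ/ → [ʃ] (total assimilation)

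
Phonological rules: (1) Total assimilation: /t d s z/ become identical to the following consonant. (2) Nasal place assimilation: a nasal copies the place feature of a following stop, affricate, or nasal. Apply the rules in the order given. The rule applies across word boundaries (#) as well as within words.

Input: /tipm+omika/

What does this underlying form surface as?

Rule 1: no segment meets the rule's conditions; no change.
After rule 1: tipm+omika
Rule 2: no segment meets the rule's conditions; no change.

[tipm+omika]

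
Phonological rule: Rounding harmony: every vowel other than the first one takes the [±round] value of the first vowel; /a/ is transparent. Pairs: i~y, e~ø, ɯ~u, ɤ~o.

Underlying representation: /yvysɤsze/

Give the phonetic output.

/ɤ/ harmonizes with /y/ ([+round]) → [o]
/e/ harmonizes with /y/ ([+round]) → [ø]

[yvysoszø]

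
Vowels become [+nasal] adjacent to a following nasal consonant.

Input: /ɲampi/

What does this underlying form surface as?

/a/ before nasal /m/ → [ã]

[ɲãmpi]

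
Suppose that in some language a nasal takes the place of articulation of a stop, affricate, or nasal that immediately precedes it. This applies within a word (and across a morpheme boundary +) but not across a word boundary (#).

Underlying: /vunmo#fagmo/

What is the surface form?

/m/ after /n/ (alveolar) → [n]
/m/ after /g/ (velar) → [ŋ]

[vunno#fagŋo]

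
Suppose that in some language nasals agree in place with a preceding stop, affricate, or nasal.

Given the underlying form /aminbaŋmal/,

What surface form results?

/m/ after /ŋ/ (velar) → [ŋ]

[aminbaŋŋal]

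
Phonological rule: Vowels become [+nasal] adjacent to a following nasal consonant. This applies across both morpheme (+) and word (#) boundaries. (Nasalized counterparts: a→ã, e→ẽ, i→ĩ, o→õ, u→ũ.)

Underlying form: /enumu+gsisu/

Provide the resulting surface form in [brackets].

/e/ before nasal /n/ → [ẽ]
/u/ before nasal /m/ → [ũ]

[ẽnũmu+gsisu]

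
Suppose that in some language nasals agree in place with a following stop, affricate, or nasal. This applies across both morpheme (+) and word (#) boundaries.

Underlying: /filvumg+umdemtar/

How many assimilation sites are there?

3

/m/ before /g/ (velar) → [ŋ]
/m/ before /d/ (alveolar) → [n]
/m/ before /t/ (alveolar) → [n]
3 segments change.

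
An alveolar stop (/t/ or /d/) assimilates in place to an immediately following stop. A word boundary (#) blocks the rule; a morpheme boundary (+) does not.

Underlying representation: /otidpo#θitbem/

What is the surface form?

/d/ before /p/ (labial) → [b]
/t/ before /b/ (labial) → [p]

[otibpo#θipbem]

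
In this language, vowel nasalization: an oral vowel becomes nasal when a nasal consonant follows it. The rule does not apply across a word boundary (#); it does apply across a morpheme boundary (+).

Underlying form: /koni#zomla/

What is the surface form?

[kõni#zõmla]

/o/ before nasal /n/ → [õ]
/o/ before nasal /m/ → [õ]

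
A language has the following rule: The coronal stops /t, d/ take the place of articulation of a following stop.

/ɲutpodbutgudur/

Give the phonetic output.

/t/ before /p/ (labial) → [p]
/d/ before /b/ (labial) → [b]
/t/ before /g/ (velar) → [k]

[ɲuppobbukgudur]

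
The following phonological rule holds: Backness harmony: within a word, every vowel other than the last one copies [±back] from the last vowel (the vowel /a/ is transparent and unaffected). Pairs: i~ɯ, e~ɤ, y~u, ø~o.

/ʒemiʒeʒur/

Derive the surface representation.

/e/ harmonizes with /u/ ([+back]) → [ɤ]
/i/ harmonizes with /u/ ([+back]) → [ɯ]
/e/ harmonizes with /u/ ([+back]) → [ɤ]

[ʒɤmɯʒɤʒur]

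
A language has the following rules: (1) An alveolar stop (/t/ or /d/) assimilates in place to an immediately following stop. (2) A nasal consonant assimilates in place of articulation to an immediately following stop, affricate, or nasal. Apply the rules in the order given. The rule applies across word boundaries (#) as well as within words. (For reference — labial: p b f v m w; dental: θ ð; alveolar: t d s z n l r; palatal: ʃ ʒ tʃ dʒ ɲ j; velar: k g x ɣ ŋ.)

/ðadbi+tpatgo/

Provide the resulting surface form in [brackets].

[ðabbi+ppakgo]

Rule 1: /d/ before /b/ (labial) → [b]
Rule 1: /t/ before /p/ (labial) → [p]
Rule 1: /t/ before /g/ (velar) → [k]
After rule 1: ðabbi+ppakgo
Rule 2: no segment meets the rule's conditions; no change.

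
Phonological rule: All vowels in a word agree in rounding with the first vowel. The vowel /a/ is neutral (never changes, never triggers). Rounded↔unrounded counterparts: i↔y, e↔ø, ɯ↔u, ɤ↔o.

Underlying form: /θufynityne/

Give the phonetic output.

[θufynytynø]

/i/ harmonizes with /u/ ([+round]) → [y]
/e/ harmonizes with /u/ ([+round]) → [ø]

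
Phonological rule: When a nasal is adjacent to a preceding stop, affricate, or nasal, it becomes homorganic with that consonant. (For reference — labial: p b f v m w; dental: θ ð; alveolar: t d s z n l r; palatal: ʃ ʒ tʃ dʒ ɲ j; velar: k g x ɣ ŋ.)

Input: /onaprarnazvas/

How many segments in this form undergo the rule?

0

No segment meets the rule's conditions.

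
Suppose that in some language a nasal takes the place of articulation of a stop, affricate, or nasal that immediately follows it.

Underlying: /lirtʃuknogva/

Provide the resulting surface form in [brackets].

[lirtʃuknogva]

no segment meets the rule's conditions; no change.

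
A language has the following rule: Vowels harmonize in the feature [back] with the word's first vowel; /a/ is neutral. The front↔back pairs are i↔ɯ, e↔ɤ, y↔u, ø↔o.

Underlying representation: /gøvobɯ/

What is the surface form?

/o/ harmonizes with /ø/ ([-back]) → [ø]
/ɯ/ harmonizes with /ø/ ([-back]) → [i]

[gøvøbi]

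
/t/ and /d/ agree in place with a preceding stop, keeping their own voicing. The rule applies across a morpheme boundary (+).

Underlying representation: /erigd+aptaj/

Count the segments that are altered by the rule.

/d/ after /g/ (velar) → [g]
/t/ after /p/ (labial) → [p]
2 segments change.

2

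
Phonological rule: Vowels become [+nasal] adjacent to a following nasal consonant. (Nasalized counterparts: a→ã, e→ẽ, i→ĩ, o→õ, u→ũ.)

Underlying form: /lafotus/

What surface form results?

[lafotus]

no segment meets the rule's conditions; no change.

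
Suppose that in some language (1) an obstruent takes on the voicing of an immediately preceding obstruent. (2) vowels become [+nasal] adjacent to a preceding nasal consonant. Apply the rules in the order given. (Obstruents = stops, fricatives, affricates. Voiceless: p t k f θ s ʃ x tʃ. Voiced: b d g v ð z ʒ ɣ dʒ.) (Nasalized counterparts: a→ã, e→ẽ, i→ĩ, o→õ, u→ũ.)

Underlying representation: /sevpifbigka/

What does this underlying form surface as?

Rule 1: /p/ after /v/ (voiced) → [b]
Rule 1: /b/ after /f/ (voiceless) → [p]
Rule 1: /k/ after /g/ (voiced) → [g]
After rule 1: sevbifpigga
Rule 2: no segment meets the rule's conditions; no change.

[sevbifpigga]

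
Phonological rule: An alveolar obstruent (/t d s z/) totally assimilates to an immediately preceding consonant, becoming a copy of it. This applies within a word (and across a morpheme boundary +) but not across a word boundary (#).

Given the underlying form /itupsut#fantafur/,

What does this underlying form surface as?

/s/ after /p/ → [p] (total assimilation)
/t/ after /n/ → [n] (total assimilation)

[itupput#fannafur]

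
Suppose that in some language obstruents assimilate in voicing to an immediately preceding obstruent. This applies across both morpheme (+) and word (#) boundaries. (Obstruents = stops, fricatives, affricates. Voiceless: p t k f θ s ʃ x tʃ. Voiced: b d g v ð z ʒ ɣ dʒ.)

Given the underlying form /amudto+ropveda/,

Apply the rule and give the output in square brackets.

/t/ after /d/ (voiced) → [d]
/v/ after /p/ (voiceless) → [f]

[amuddo+ropfeda]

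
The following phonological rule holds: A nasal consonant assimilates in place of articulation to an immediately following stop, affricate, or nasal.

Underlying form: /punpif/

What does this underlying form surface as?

[pumpif]

/n/ before /p/ (labial) → [m]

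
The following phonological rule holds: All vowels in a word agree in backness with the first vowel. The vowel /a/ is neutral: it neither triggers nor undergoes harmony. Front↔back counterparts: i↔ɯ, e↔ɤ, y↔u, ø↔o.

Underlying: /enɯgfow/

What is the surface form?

[enigføw]

/ɯ/ harmonizes with /e/ ([-back]) → [i]
/o/ harmonizes with /e/ ([-back]) → [ø]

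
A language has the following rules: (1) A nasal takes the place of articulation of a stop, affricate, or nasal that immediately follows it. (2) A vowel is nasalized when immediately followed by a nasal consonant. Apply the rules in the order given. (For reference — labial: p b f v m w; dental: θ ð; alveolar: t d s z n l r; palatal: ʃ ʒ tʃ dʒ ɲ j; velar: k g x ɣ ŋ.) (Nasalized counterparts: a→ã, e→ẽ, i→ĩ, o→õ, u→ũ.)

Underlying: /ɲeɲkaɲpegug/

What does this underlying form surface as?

Rule 1: /ɲ/ before /k/ (velar) → [ŋ]
Rule 1: /ɲ/ before /p/ (labial) → [m]
After rule 1: ɲeŋkampegug
Rule 2: /e/ before nasal /ŋ/ → [ẽ]
Rule 2: /a/ before nasal /m/ → [ã]

[ɲẽŋkãmpegug]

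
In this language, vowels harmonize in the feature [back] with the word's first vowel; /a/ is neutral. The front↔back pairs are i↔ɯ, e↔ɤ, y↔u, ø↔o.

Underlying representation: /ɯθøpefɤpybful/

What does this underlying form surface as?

[ɯθopɤfɤpubful]

/ø/ harmonizes with /ɯ/ ([+back]) → [o]
/e/ harmonizes with /ɯ/ ([+back]) → [ɤ]
/y/ harmonizes with /ɯ/ ([+back]) → [u]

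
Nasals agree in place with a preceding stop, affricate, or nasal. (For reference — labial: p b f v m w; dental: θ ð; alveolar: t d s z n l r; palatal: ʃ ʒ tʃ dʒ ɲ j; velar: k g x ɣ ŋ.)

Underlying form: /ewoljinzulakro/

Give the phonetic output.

[ewoljinzulakro]

no segment meets the rule's conditions; no change.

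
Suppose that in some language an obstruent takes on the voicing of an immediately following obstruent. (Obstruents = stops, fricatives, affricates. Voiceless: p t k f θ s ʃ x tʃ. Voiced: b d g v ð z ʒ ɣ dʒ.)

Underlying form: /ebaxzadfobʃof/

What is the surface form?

/x/ before /z/ (voiced) → [ɣ]
/d/ before /f/ (voiceless) → [t]
/b/ before /ʃ/ (voiceless) → [p]

[ebaɣzatfopʃof]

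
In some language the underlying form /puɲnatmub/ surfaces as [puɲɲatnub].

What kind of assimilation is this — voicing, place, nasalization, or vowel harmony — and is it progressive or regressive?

/n/→[ɲ] /m/→[n].
Each target copies a feature from the preceding segment, so the direction is progressive.

place assimilation, progressive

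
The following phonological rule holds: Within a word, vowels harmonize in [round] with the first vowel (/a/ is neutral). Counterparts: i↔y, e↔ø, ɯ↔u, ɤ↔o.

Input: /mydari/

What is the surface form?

[mydary]

/i/ harmonizes with /y/ ([+round]) → [y]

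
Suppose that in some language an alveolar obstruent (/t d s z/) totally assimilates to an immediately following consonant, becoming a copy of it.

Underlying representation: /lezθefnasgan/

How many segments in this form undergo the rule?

2

/z/ before /θ/ → [θ] (total assimilation)
/s/ before /g/ → [g] (total assimilation)
2 segments change.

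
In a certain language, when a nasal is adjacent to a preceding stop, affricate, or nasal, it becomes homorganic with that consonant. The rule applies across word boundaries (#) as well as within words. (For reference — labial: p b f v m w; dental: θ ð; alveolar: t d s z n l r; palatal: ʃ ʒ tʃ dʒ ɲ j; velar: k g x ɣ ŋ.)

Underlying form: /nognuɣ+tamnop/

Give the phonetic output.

[nogŋuɣ+tammop]

/n/ after /g/ (velar) → [ŋ]
/n/ after /m/ (labial) → [m]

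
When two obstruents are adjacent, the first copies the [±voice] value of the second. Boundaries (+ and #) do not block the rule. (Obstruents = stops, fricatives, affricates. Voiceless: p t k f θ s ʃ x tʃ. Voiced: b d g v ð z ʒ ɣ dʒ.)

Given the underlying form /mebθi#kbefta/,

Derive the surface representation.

/b/ before /θ/ (voiceless) → [p]
/k/ before /b/ (voiced) → [g]

[mepθi#gbefta]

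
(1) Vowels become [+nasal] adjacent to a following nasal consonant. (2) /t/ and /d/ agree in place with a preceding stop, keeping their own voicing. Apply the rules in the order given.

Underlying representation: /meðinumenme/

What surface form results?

[meðĩnũmẽnme]

Rule 1: /i/ before nasal /n/ → [ĩ]
Rule 1: /u/ before nasal /m/ → [ũ]
Rule 1: /e/ before nasal /n/ → [ẽ]
After rule 1: meðĩnũmẽnme
Rule 2: no segment meets the rule's conditions; no change.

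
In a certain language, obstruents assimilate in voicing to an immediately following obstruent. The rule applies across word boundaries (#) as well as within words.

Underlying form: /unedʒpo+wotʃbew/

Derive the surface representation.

/dʒ/ before /p/ (voiceless) → [tʃ]
/tʃ/ before /b/ (voiced) → [dʒ]

[unetʃpo+wodʒbew]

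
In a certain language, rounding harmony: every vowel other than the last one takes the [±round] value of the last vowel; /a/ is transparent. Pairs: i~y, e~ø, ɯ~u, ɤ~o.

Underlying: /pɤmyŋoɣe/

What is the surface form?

/y/ harmonizes with /e/ ([-round]) → [i]
/o/ harmonizes with /e/ ([-round]) → [ɤ]

[pɤmiŋɤɣe]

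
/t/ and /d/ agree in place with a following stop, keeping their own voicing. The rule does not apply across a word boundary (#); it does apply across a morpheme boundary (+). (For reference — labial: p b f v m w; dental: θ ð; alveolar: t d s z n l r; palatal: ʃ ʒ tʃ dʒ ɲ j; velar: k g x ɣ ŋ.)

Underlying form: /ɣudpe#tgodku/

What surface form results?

/d/ before /p/ (labial) → [b]
/t/ before /g/ (velar) → [k]
/d/ before /k/ (velar) → [g]

[ɣubpe#kgogku]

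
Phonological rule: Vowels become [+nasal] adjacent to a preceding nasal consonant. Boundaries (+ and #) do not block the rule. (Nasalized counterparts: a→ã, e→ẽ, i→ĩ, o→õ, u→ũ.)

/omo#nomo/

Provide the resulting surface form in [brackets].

/o/ after nasal /m/ → [õ]
/o/ after nasal /n/ → [õ]
/o/ after nasal /m/ → [õ]

[omõ#nõmõ]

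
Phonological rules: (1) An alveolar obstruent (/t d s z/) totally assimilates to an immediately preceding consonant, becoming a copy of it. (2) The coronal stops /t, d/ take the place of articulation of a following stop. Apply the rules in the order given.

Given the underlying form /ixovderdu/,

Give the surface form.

Rule 1: /d/ after /v/ → [v] (total assimilation)
Rule 1: /d/ after /r/ → [r] (total assimilation)
After rule 1: ixovverru
Rule 2: no segment meets the rule's conditions; no change.

[ixovverru]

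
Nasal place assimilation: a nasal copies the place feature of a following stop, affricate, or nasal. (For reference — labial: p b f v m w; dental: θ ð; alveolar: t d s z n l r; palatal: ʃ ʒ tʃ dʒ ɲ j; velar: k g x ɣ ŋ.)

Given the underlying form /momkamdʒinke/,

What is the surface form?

/m/ before /k/ (velar) → [ŋ]
/m/ before /dʒ/ (palatal) → [ɲ]
/n/ before /k/ (velar) → [ŋ]

[moŋkaɲdʒiŋke]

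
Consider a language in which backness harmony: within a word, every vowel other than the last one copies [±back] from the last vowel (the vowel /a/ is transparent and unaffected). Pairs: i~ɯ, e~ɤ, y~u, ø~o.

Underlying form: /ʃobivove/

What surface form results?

[ʃøbivøve]

/o/ harmonizes with /e/ ([-back]) → [ø]
/o/ harmonizes with /e/ ([-back]) → [ø]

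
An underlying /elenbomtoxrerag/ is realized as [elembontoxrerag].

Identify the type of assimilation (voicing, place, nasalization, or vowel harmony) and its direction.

place assimilation, regressive

/n/→[m] /m/→[n].
Each target copies a feature from the following segment, so the direction is regressive.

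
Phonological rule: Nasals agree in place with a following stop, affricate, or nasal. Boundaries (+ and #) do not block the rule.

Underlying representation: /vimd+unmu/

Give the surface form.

/m/ before /d/ (alveolar) → [n]
/n/ before /m/ (labial) → [m]

[vind+ummu]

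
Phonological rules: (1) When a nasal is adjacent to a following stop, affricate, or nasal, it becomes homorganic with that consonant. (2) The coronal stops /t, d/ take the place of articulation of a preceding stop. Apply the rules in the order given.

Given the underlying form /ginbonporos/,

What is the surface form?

[gimbomporos]

Rule 1: /n/ before /b/ (labial) → [m]
Rule 1: /n/ before /p/ (labial) → [m]
After rule 1: gimbomporos
Rule 2: no segment meets the rule's conditions; no change.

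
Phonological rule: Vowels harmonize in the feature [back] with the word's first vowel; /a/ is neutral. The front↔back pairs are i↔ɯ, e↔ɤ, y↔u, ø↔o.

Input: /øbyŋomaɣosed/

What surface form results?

[øbyŋømaɣøsed]

/o/ harmonizes with /ø/ ([-back]) → [ø]
/o/ harmonizes with /ø/ ([-back]) → [ø]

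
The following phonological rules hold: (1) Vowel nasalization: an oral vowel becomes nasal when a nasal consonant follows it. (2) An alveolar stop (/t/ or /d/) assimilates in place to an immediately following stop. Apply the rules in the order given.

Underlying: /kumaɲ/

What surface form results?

Rule 1: /u/ before nasal /m/ → [ũ]
Rule 1: /a/ before nasal /ɲ/ → [ã]
After rule 1: kũmãɲ
Rule 2: no segment meets the rule's conditions; no change.

[kũmãɲ]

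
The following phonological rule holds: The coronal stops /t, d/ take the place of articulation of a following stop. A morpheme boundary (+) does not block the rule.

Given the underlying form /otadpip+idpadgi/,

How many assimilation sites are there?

/d/ before /p/ (labial) → [b]
/d/ before /p/ (labial) → [b]
/d/ before /g/ (velar) → [g]
3 segments change.

3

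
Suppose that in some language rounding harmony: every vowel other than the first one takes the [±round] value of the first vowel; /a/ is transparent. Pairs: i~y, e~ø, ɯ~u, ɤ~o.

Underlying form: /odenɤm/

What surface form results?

/e/ harmonizes with /o/ ([+round]) → [ø]
/ɤ/ harmonizes with /o/ ([+round]) → [o]

[odønom]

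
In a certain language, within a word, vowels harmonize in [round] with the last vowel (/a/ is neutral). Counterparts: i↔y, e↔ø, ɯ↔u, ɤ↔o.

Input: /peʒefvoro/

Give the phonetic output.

/e/ harmonizes with /o/ ([+round]) → [ø]
/e/ harmonizes with /o/ ([+round]) → [ø]

[pøʒøfvoro]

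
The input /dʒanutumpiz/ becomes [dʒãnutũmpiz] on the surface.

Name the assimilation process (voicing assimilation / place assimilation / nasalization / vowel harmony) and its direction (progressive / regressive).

nasalization, regressive

/a/→[ã] /u/→[ũ].
Each target copies a feature from the following segment, so the direction is regressive.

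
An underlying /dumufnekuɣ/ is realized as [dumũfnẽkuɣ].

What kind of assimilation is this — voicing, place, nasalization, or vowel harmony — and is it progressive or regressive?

nasalization, progressive

/u/→[ũ] /e/→[ẽ].
Each target copies a feature from the preceding segment, so the direction is progressive.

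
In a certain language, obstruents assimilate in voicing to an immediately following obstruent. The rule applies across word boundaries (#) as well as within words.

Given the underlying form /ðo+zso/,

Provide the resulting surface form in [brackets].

/z/ before /s/ (voiceless) → [s]

[ðo+sso]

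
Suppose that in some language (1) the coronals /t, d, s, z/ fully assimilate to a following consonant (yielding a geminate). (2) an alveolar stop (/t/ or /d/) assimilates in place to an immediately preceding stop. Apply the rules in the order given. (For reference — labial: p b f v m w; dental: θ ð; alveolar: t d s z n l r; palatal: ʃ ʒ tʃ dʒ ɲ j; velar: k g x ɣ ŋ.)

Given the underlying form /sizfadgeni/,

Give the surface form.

Rule 1: /z/ before /f/ → [f] (total assimilation)
Rule 1: /d/ before /g/ → [g] (total assimilation)
After rule 1: siffaggeni
Rule 2: no segment meets the rule's conditions; no change.

[siffaggeni]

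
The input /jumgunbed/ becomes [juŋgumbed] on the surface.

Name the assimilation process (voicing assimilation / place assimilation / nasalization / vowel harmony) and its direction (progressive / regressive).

place assimilation, regressive

/m/→[ŋ] /n/→[m].
Each target copies a feature from the following segment, so the direction is regressive.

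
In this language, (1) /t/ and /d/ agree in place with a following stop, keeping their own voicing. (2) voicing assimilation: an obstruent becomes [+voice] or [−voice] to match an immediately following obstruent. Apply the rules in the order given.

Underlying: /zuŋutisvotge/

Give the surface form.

Rule 1: /t/ before /g/ (velar) → [k]
After rule 1: zuŋutisvokge
Rule 2: /s/ before /v/ (voiced) → [z]
Rule 2: /k/ before /g/ (voiced) → [g]

[zuŋutizvogge]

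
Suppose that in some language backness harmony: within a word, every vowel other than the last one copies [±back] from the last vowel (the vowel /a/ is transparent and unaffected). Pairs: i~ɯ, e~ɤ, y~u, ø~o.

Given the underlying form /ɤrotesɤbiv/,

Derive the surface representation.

/ɤ/ harmonizes with /i/ ([-back]) → [e]
/o/ harmonizes with /i/ ([-back]) → [ø]
/ɤ/ harmonizes with /i/ ([-back]) → [e]

[erøtesebiv]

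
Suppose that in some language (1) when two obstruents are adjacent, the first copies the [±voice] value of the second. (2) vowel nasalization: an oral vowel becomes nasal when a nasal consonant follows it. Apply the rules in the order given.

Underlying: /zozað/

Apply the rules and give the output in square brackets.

Rule 1: no segment meets the rule's conditions; no change.
After rule 1: zozað
Rule 2: no segment meets the rule's conditions; no change.

[zozað]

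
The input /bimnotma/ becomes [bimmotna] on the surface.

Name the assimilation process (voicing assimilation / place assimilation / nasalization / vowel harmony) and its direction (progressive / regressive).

/n/→[m] /m/→[n].
Each target copies a feature from the preceding segment, so the direction is progressive.

place assimilation, progressive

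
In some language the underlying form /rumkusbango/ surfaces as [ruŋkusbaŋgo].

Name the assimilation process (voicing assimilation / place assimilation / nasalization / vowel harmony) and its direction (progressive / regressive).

/m/→[ŋ] /n/→[ŋ].
Each target copies a feature from the following segment, so the direction is regressive.

place assimilation, regressive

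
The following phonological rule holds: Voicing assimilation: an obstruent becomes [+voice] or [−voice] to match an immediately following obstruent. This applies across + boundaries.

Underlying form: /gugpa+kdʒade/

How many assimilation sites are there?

2

/g/ before /p/ (voiceless) → [k]
/k/ before /dʒ/ (voiced) → [g]
2 segments change.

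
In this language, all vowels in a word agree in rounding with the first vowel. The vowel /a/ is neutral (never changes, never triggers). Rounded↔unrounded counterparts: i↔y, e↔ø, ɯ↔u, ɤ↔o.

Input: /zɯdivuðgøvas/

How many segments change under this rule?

2

/u/ harmonizes with /ɯ/ ([-round]) → [ɯ]
/ø/ harmonizes with /ɯ/ ([-round]) → [e]
2 segments change.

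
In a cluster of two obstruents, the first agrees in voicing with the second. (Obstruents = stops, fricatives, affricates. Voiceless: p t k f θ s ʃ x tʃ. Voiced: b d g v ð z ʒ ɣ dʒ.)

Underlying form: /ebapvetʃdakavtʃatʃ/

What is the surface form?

/p/ before /v/ (voiced) → [b]
/tʃ/ before /d/ (voiced) → [dʒ]
/v/ before /tʃ/ (voiceless) → [f]

[ebabvedʒdakaftʃatʃ]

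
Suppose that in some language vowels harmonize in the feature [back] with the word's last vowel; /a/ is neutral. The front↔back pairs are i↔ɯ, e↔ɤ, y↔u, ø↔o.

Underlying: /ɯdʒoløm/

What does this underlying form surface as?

/ɯ/ harmonizes with /ø/ ([-back]) → [i]
/o/ harmonizes with /ø/ ([-back]) → [ø]

[idʒøløm]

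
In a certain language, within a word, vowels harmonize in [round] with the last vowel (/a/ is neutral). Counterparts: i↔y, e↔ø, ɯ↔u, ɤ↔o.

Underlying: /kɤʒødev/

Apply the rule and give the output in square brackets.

/ø/ harmonizes with /e/ ([-round]) → [e]

[kɤʒedev]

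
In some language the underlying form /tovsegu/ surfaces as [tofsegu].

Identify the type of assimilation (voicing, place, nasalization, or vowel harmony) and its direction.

voicing assimilation, regressive

/v/→[f].
Each target copies a feature from the following segment, so the direction is regressive.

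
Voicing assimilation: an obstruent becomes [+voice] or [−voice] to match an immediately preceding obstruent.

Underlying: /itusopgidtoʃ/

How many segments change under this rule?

/g/ after /p/ (voiceless) → [k]
/t/ after /d/ (voiced) → [d]
2 segments change.

2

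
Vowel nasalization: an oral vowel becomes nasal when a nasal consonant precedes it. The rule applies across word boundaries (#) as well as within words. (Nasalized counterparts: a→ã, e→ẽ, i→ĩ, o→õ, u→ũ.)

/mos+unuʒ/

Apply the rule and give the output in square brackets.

[mõs+unũʒ]

/o/ after nasal /m/ → [õ]
/u/ after nasal /n/ → [ũ]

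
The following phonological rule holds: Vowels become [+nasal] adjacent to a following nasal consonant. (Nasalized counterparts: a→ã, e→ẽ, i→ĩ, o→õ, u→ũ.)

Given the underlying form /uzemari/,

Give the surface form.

[uzẽmari]

/e/ before nasal /m/ → [ẽ]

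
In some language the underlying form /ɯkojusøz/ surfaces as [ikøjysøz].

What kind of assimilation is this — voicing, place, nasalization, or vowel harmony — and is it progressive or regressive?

/ɯ/→[i] /o/→[ø] /u/→[y].
Vowels agree with the last vowel, so the harmony is regressive.

vowel harmony, regressive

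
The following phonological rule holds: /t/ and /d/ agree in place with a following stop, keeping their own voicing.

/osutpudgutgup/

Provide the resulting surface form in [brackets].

/t/ before /p/ (labial) → [p]
/d/ before /g/ (velar) → [g]
/t/ before /g/ (velar) → [k]

[osuppuggukgup]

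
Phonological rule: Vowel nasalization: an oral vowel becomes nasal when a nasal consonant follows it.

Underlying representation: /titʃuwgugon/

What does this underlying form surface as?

[titʃuwgugõn]

/o/ before nasal /n/ → [õ]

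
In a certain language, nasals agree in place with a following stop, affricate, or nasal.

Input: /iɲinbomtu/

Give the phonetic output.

/n/ before /b/ (labial) → [m]
/m/ before /t/ (alveolar) → [n]

[iɲimbontu]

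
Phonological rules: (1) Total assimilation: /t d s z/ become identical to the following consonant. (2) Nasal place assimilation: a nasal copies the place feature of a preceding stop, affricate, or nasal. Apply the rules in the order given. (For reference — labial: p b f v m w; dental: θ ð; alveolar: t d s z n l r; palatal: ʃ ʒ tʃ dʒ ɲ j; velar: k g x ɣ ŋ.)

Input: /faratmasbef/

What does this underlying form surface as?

[farammabbef]

Rule 1: /t/ before /m/ → [m] (total assimilation)
Rule 1: /s/ before /b/ → [b] (total assimilation)
After rule 1: farammabbef
Rule 2: no segment meets the rule's conditions; no change.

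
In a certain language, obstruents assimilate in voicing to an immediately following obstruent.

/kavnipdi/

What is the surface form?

/p/ before /d/ (voiced) → [b]

[kavnibdi]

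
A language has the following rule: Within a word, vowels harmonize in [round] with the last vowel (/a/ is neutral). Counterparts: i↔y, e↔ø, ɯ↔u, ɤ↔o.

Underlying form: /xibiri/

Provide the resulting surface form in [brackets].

no segment meets the rule's conditions; no change.

[xibiri]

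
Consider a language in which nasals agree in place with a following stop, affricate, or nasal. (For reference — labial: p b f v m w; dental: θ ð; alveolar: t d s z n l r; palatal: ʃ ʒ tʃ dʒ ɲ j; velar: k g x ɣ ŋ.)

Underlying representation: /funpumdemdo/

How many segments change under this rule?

/n/ before /p/ (labial) → [m]
/m/ before /d/ (alveolar) → [n]
/m/ before /d/ (alveolar) → [n]
3 segments change.

3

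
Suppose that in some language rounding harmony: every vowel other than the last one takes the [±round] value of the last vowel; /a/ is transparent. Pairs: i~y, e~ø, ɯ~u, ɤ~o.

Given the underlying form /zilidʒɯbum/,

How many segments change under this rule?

/i/ harmonizes with /u/ ([+round]) → [y]
/i/ harmonizes with /u/ ([+round]) → [y]
/ɯ/ harmonizes with /u/ ([+round]) → [u]
3 segments change.

3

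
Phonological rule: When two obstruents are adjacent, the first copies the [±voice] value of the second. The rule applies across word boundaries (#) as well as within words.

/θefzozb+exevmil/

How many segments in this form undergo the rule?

/f/ before /z/ (voiced) → [v]
1 segment changes.

1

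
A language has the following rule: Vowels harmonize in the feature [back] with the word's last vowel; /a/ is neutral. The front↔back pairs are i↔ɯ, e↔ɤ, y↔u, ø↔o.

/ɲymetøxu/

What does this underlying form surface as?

[ɲumɤtoxu]

/y/ harmonizes with /u/ ([+back]) → [u]
/e/ harmonizes with /u/ ([+back]) → [ɤ]
/ø/ harmonizes with /u/ ([+back]) → [o]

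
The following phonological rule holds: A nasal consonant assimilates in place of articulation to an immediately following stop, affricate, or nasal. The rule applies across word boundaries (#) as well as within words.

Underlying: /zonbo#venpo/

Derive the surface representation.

[zombo#vempo]

/n/ before /b/ (labial) → [m]
/n/ before /p/ (labial) → [m]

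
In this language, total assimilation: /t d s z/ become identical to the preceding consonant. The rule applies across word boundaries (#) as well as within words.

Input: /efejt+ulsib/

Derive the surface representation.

/t/ after /j/ → [j] (total assimilation)
/s/ after /l/ → [l] (total assimilation)

[efejj+ullib]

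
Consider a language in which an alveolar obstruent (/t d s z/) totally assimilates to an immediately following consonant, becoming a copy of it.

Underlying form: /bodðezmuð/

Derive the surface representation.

[boððemmuð]

/d/ before /ð/ → [ð] (total assimilation)
/z/ before /m/ → [m] (total assimilation)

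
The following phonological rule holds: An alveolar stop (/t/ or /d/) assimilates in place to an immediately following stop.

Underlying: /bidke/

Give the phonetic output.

[bigke]

/d/ before /k/ (velar) → [g]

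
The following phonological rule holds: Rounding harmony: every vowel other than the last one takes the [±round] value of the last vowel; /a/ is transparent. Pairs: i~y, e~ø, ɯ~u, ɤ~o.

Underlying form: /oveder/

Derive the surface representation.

[ɤveder]

/o/ harmonizes with /e/ ([-round]) → [ɤ]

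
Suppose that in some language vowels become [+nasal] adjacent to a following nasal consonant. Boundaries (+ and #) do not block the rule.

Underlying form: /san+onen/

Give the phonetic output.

[sãn+õnẽn]

/a/ before nasal /n/ → [ã]
/o/ before nasal /n/ → [õ]
/e/ before nasal /n/ → [ẽ]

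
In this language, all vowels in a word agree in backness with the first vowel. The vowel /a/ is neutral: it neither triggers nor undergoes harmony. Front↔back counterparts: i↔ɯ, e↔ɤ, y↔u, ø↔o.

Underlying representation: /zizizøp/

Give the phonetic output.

no segment meets the rule's conditions; no change.

[zizizøp]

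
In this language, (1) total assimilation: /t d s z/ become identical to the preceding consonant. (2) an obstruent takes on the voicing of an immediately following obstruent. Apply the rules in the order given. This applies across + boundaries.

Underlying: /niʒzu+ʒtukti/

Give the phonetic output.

Rule 1: /z/ after /ʒ/ → [ʒ] (total assimilation)
Rule 1: /t/ after /ʒ/ → [ʒ] (total assimilation)
Rule 1: /t/ after /k/ → [k] (total assimilation)
After rule 1: niʒʒu+ʒʒukki
Rule 2: no segment meets the rule's conditions; no change.

[niʒʒu+ʒʒukki]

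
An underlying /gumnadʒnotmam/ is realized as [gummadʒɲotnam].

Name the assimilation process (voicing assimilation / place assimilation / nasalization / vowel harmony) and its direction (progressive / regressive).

place assimilation, progressive

/n/→[m] /n/→[ɲ] /m/→[n].
Each target copies a feature from the preceding segment, so the direction is progressive.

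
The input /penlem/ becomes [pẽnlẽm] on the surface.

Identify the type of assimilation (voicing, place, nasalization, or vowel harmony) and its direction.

nasalization, regressive

/e/→[ẽ] /e/→[ẽ].
Each target copies a feature from the following segment, so the direction is regressive.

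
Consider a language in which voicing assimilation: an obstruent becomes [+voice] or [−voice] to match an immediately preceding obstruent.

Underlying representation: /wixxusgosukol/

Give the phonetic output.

[wixxuskosukol]

/g/ after /s/ (voiceless) → [k]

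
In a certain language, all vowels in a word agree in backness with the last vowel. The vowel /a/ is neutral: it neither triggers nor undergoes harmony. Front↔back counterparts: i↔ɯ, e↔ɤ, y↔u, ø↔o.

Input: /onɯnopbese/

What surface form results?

/o/ harmonizes with /e/ ([-back]) → [ø]
/ɯ/ harmonizes with /e/ ([-back]) → [i]
/o/ harmonizes with /e/ ([-back]) → [ø]

[øninøpbese]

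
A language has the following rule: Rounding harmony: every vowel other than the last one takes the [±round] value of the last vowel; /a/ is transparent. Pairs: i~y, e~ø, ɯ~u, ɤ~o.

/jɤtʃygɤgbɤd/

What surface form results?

/y/ harmonizes with /ɤ/ ([-round]) → [i]

[jɤtʃigɤgbɤd]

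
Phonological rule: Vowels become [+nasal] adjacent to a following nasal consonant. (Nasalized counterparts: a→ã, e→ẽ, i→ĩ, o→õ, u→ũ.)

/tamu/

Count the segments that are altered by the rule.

/a/ before nasal /m/ → [ã]
1 segment changes.

1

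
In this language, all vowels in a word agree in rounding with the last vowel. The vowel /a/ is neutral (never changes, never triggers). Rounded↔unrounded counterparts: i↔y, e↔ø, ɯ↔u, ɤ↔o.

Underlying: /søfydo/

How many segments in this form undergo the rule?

No segment meets the rule's conditions.

0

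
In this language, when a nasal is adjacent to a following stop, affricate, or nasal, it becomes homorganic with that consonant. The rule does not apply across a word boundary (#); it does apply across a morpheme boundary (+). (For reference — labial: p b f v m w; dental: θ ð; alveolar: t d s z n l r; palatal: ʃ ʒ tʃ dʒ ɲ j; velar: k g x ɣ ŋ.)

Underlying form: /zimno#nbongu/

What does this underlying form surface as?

/m/ before /n/ (alveolar) → [n]
/n/ before /b/ (labial) → [m]
/n/ before /g/ (velar) → [ŋ]

[zinno#mboŋgu]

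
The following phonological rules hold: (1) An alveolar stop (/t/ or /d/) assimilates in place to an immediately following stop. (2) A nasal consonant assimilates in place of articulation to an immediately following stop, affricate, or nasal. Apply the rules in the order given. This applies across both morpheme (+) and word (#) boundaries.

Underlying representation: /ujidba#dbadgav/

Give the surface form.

[ujibba#bbaggav]

Rule 1: /d/ before /b/ (labial) → [b]
Rule 1: /d/ before /b/ (labial) → [b]
Rule 1: /d/ before /g/ (velar) → [g]
After rule 1: ujibba#bbaggav
Rule 2: no segment meets the rule's conditions; no change.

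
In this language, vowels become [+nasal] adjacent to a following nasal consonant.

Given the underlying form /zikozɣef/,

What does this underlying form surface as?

no segment meets the rule's conditions; no change.

[zikozɣef]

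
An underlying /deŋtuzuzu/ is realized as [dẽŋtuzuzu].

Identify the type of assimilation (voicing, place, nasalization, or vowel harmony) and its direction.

nasalization, regressive

/e/→[ẽ].
Each target copies a feature from the following segment, so the direction is regressive.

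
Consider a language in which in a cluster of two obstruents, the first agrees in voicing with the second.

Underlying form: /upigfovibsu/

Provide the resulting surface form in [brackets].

/g/ before /f/ (voiceless) → [k]
/b/ before /s/ (voiceless) → [p]

[upikfovipsu]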